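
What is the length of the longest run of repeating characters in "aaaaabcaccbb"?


Input: "aaaaabcaccbb"
Scanning for longest run:
  Position 1 ('a'): continues run of 'a', length=2
  Position 2 ('a'): continues run of 'a', length=3
  Position 3 ('a'): continues run of 'a', length=4
  Position 4 ('a'): continues run of 'a', length=5
  Position 5 ('b'): new char, reset run to 1
  Position 6 ('c'): new char, reset run to 1
  Position 7 ('a'): new char, reset run to 1
  Position 8 ('c'): new char, reset run to 1
  Position 9 ('c'): continues run of 'c', length=2
  Position 10 ('b'): new char, reset run to 1
  Position 11 ('b'): continues run of 'b', length=2
Longest run: 'a' with length 5

5


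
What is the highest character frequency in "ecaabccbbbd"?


Input: ecaabccbbbd
Character counts:
  'a': 2
  'b': 4
  'c': 3
  'd': 1
  'e': 1
Maximum frequency: 4

4


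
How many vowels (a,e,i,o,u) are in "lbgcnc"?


Input: lbgcnc
Checking each character:
  'l' at position 0: consonant
  'b' at position 1: consonant
  'g' at position 2: consonant
  'c' at position 3: consonant
  'n' at position 4: consonant
  'c' at position 5: consonant
Total vowels: 0

0


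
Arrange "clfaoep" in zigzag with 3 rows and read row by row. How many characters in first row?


Zigzag "clfaoep" into 3 rows:
Placing characters:
  'c' => row 0
  'l' => row 1
  'f' => row 2
  'a' => row 1
  'o' => row 0
  'e' => row 1
  'p' => row 2
Rows:
  Row 0: "co"
  Row 1: "lae"
  Row 2: "fp"
First row length: 2

2


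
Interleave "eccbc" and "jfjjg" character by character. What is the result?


Interleaving "eccbc" and "jfjjg":
  Position 0: 'e' from first, 'j' from second => "ej"
  Position 1: 'c' from first, 'f' from second => "cf"
  Position 2: 'c' from first, 'j' from second => "cj"
  Position 3: 'b' from first, 'j' from second => "bj"
  Position 4: 'c' from first, 'g' from second => "cg"
Result: ejcfcjbjcg

ejcfcjbjcg


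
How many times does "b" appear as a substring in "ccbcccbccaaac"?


Searching for "b" in "ccbcccbccaaac"
Scanning each position:
  Position 0: "c" => no
  Position 1: "c" => no
  Position 2: "b" => MATCH
  Position 3: "c" => no
  Position 4: "c" => no
  Position 5: "c" => no
  Position 6: "b" => MATCH
  Position 7: "c" => no
  Position 8: "c" => no
  Position 9: "a" => no
  Position 10: "a" => no
  Position 11: "a" => no
  Position 12: "c" => no
Total occurrences: 2

2


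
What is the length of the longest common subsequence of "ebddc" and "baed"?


LCS of "ebddc" and "baed"
DP table:
           b    a    e    d
      0    0    0    0    0
  e   0    0    0    1    1
  b   0    1    1    1    1
  d   0    1    1    1    2
  d   0    1    1    1    2
  c   0    1    1    1    2
LCS length = dp[5][4] = 2

2


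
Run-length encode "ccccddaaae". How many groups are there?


Input: ccccddaaae
Scanning for consecutive runs:
  Group 1: 'c' x 4 (positions 0-3)
  Group 2: 'd' x 2 (positions 4-5)
  Group 3: 'a' x 3 (positions 6-8)
  Group 4: 'e' x 1 (positions 9-9)
Total groups: 4

4


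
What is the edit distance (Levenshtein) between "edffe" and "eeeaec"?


Computing edit distance: "edffe" -> "eeeaec"
DP table:
           e    e    e    a    e    c
      0    1    2    3    4    5    6
  e   1    0    1    2    3    4    5
  d   2    1    1    2    3    4    5
  f   3    2    2    2    3    4    5
  f   4    3    3    3    3    4    5
  e   5    4    3    3    4    3    4
Edit distance = dp[5][6] = 4

4


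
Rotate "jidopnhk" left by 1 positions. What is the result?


Input: "jidopnhk", rotate left by 1
First 1 characters: "j"
Remaining characters: "idopnhk"
Concatenate remaining + first: "idopnhk" + "j" = "idopnhkj"

idopnhkj


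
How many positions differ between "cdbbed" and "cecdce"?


Comparing "cdbbed" and "cecdce" position by position:
  Position 0: 'c' vs 'c' => same
  Position 1: 'd' vs 'e' => DIFFER
  Position 2: 'b' vs 'c' => DIFFER
  Position 3: 'b' vs 'd' => DIFFER
  Position 4: 'e' vs 'c' => DIFFER
  Position 5: 'd' vs 'e' => DIFFER
Positions that differ: 5

5


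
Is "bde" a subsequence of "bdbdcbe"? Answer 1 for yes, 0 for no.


Check if "bde" is a subsequence of "bdbdcbe"
Greedy scan:
  Position 0 ('b'): matches sub[0] = 'b'
  Position 1 ('d'): matches sub[1] = 'd'
  Position 2 ('b'): no match needed
  Position 3 ('d'): no match needed
  Position 4 ('c'): no match needed
  Position 5 ('b'): no match needed
  Position 6 ('e'): matches sub[2] = 'e'
All 3 characters matched => is a subsequence

1


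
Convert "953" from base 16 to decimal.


Input: "953" in base 16
Positional expansion:
  Digit '9' (value 9) x 16^2 = 2304
  Digit '5' (value 5) x 16^1 = 80
  Digit '3' (value 3) x 16^0 = 3
Sum = 2387

2387


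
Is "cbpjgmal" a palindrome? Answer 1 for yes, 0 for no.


Input: cbpjgmal
Reversed: lamgjpbc
  Compare pos 0 ('c') with pos 7 ('l'): MISMATCH
  Compare pos 1 ('b') with pos 6 ('a'): MISMATCH
  Compare pos 2 ('p') with pos 5 ('m'): MISMATCH
  Compare pos 3 ('j') with pos 4 ('g'): MISMATCH
Result: not a palindrome

0


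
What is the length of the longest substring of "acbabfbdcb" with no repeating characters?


Input: "acbabfbdcb"
Sliding window (track last position of each char):
  Position 0 ('a'): window [0,0] length 1 -- new best
  Position 1 ('c'): window [0,1] length 2 -- new best
  Position 2 ('b'): window [0,2] length 3 -- new best
  Position 3 ('a'): repeat (last at 0), move window start to 1
  Position 3 ('a'): window [1,3] length 3
  Position 4 ('b'): repeat (last at 2), move window start to 3
  Position 4 ('b'): window [3,4] length 2
  Position 5 ('f'): window [3,5] length 3
  Position 6 ('b'): repeat (last at 4), move window start to 5
  Position 6 ('b'): window [5,6] length 2
  Position 7 ('d'): window [5,7] length 3
  Position 8 ('c'): window [5,8] length 4 -- new best
  Position 9 ('b'): repeat (last at 6), move window start to 7
  Position 9 ('b'): window [7,9] length 3
Longest substring with no repeats: "fbdc" with length 4

4


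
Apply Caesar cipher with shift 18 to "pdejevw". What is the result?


Caesar cipher: shift "pdejevw" by 18
  'p' (pos 15) + 18 = pos 7 = 'h'
  'd' (pos 3) + 18 = pos 21 = 'v'
  'e' (pos 4) + 18 = pos 22 = 'w'
  'j' (pos 9) + 18 = pos 1 = 'b'
  'e' (pos 4) + 18 = pos 22 = 'w'
  'v' (pos 21) + 18 = pos 13 = 'n'
  'w' (pos 22) + 18 = pos 14 = 'o'
Result: hvwbwno

hvwbwno


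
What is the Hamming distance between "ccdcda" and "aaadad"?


Comparing "ccdcda" and "aaadad" position by position:
  Position 0: 'c' vs 'a' => differ
  Position 1: 'c' vs 'a' => differ
  Position 2: 'd' vs 'a' => differ
  Position 3: 'c' vs 'd' => differ
  Position 4: 'd' vs 'a' => differ
  Position 5: 'a' vs 'd' => differ
Total differences (Hamming distance): 6

6


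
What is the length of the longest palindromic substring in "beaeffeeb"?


Input: "beaeffeeb"
Checking substrings for palindromes:
  [3:7] "effe" (len 4) => palindrome
  [1:4] "eae" (len 3) => palindrome
  [4:6] "ff" (len 2) => palindrome
  [6:8] "ee" (len 2) => palindrome
Longest palindromic substring: "effe" with length 4

4


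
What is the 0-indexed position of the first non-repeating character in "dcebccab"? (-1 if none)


Input: dcebccab
Character frequencies:
  'a': 1
  'b': 2
  'c': 3
  'd': 1
  'e': 1
Scanning left to right for freq == 1:
  Position 0 ('d'): unique! => answer = 0

0


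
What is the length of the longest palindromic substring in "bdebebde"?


Input: "bdebebde"
Checking substrings for palindromes:
  [2:5] "ebe" (len 3) => palindrome
  [3:6] "beb" (len 3) => palindrome
Longest palindromic substring: "ebe" with length 3

3


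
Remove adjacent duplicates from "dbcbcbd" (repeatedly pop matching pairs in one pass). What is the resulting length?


Input: dbcbcbd
Stack-based adjacent duplicate removal:
  Read 'd': push. Stack: d
  Read 'b': push. Stack: db
  Read 'c': push. Stack: dbc
  Read 'b': push. Stack: dbcb
  Read 'c': push. Stack: dbcbc
  Read 'b': push. Stack: dbcbcb
  Read 'd': push. Stack: dbcbcbd
Final stack: "dbcbcbd" (length 7)

7


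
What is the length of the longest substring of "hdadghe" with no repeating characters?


Input: "hdadghe"
Sliding window (track last position of each char):
  Position 0 ('h'): window [0,0] length 1 -- new best
  Position 1 ('d'): window [0,1] length 2 -- new best
  Position 2 ('a'): window [0,2] length 3 -- new best
  Position 3 ('d'): repeat (last at 1), move window start to 2
  Position 3 ('d'): window [2,3] length 2
  Position 4 ('g'): window [2,4] length 3
  Position 5 ('h'): window [2,5] length 4 -- new best
  Position 6 ('e'): window [2,6] length 5 -- new best
Longest substring with no repeats: "adghe" with length 5

5


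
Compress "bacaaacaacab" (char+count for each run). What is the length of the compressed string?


Input: bacaaacaacab
Runs:
  'b' x 1 => "b1"
  'a' x 1 => "a1"
  'c' x 1 => "c1"
  'a' x 3 => "a3"
  'c' x 1 => "c1"
  'a' x 2 => "a2"
  'c' x 1 => "c1"
  'a' x 1 => "a1"
  'b' x 1 => "b1"
Compressed: "b1a1c1a3c1a2c1a1b1"
Compressed length: 18

18


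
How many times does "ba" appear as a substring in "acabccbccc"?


Searching for "ba" in "acabccbccc"
Scanning each position:
  Position 0: "ac" => no
  Position 1: "ca" => no
  Position 2: "ab" => no
  Position 3: "bc" => no
  Position 4: "cc" => no
  Position 5: "cb" => no
  Position 6: "bc" => no
  Position 7: "cc" => no
  Position 8: "cc" => no
Total occurrences: 0

0


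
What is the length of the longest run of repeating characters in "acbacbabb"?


Input: "acbacbabb"
Scanning for longest run:
  Position 1 ('c'): new char, reset run to 1
  Position 2 ('b'): new char, reset run to 1
  Position 3 ('a'): new char, reset run to 1
  Position 4 ('c'): new char, reset run to 1
  Position 5 ('b'): new char, reset run to 1
  Position 6 ('a'): new char, reset run to 1
  Position 7 ('b'): new char, reset run to 1
  Position 8 ('b'): continues run of 'b', length=2
Longest run: 'b' with length 2

2


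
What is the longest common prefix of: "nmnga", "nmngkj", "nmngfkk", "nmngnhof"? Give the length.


Words: nmnga, nmngkj, nmngfkk, nmngnhof
  Position 0: all 'n' => match
  Position 1: all 'm' => match
  Position 2: all 'n' => match
  Position 3: all 'g' => match
  Position 4: ('a', 'k', 'f', 'n') => mismatch, stop
LCP = "nmng" (length 4)

4


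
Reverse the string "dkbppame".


Input: dkbppame
Reading characters right to left:
  Position 7: 'e'
  Position 6: 'm'
  Position 5: 'a'
  Position 4: 'p'
  Position 3: 'p'
  Position 2: 'b'
  Position 1: 'k'
  Position 0: 'd'
Reversed: emappbkd

emappbkd


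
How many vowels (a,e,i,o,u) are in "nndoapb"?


Input: nndoapb
Checking each character:
  'n' at position 0: consonant
  'n' at position 1: consonant
  'd' at position 2: consonant
  'o' at position 3: vowel (running total: 1)
  'a' at position 4: vowel (running total: 2)
  'p' at position 5: consonant
  'b' at position 6: consonant
Total vowels: 2

2


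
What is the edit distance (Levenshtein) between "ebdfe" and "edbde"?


Computing edit distance: "ebdfe" -> "edbde"
DP table:
           e    d    b    d    e
      0    1    2    3    4    5
  e   1    0    1    2    3    4
  b   2    1    1    1    2    3
  d   3    2    1    2    1    2
  f   4    3    2    2    2    2
  e   5    4    3    3    3    2
Edit distance = dp[5][5] = 2

2


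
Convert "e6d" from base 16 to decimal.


Input: "e6d" in base 16
Positional expansion:
  Digit 'e' (value 14) x 16^2 = 3584
  Digit '6' (value 6) x 16^1 = 96
  Digit 'd' (value 13) x 16^0 = 13
Sum = 3693

3693


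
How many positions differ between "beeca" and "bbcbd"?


Comparing "beeca" and "bbcbd" position by position:
  Position 0: 'b' vs 'b' => same
  Position 1: 'e' vs 'b' => DIFFER
  Position 2: 'e' vs 'c' => DIFFER
  Position 3: 'c' vs 'b' => DIFFER
  Position 4: 'a' vs 'd' => DIFFER
Positions that differ: 4

4


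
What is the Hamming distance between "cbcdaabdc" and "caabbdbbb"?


Comparing "cbcdaabdc" and "caabbdbbb" position by position:
  Position 0: 'c' vs 'c' => same
  Position 1: 'b' vs 'a' => differ
  Position 2: 'c' vs 'a' => differ
  Position 3: 'd' vs 'b' => differ
  Position 4: 'a' vs 'b' => differ
  Position 5: 'a' vs 'd' => differ
  Position 6: 'b' vs 'b' => same
  Position 7: 'd' vs 'b' => differ
  Position 8: 'c' vs 'b' => differ
Total differences (Hamming distance): 7

7


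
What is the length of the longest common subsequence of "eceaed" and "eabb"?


LCS of "eceaed" and "eabb"
DP table:
           e    a    b    b
      0    0    0    0    0
  e   0    1    1    1    1
  c   0    1    1    1    1
  e   0    1    1    1    1
  a   0    1    2    2    2
  e   0    1    2    2    2
  d   0    1    2    2    2
LCS length = dp[6][4] = 2

2


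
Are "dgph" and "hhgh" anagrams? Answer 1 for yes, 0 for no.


Strings: "dgph", "hhgh"
Sorted first:  dghp
Sorted second: ghhh
Differ at position 0: 'd' vs 'g' => not anagrams

0


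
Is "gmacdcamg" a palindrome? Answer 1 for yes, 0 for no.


Input: gmacdcamg
Reversed: gmacdcamg
  Compare pos 0 ('g') with pos 8 ('g'): match
  Compare pos 1 ('m') with pos 7 ('m'): match
  Compare pos 2 ('a') with pos 6 ('a'): match
  Compare pos 3 ('c') with pos 5 ('c'): match
Result: palindrome

1


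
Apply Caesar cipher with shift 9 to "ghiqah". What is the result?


Caesar cipher: shift "ghiqah" by 9
  'g' (pos 6) + 9 = pos 15 = 'p'
  'h' (pos 7) + 9 = pos 16 = 'q'
  'i' (pos 8) + 9 = pos 17 = 'r'
  'q' (pos 16) + 9 = pos 25 = 'z'
  'a' (pos 0) + 9 = pos 9 = 'j'
  'h' (pos 7) + 9 = pos 16 = 'q'
Result: pqrzjq

pqrzjq


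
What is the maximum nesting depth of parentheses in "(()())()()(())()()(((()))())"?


Input: "(()())()()(())()()(((()))())"
Tracking depth:
  Position 0 '(': depth becomes 1
  Position 1 '(': depth becomes 2
  Position 2 ')': depth becomes 1
  Position 3 '(': depth becomes 2
  Position 4 ')': depth becomes 1
  Position 5 ')': depth becomes 0
  Position 6 '(': depth becomes 1
  Position 7 ')': depth becomes 0
  Position 8 '(': depth becomes 1
  Position 9 ')': depth becomes 0
  Position 10 '(': depth becomes 1
  Position 11 '(': depth becomes 2
  Position 12 ')': depth becomes 1
  Position 13 ')': depth becomes 0
  Position 14 '(': depth becomes 1
  Position 15 ')': depth becomes 0
  Position 16 '(': depth becomes 1
  Position 17 ')': depth becomes 0
  Position 18 '(': depth becomes 1
  Position 19 '(': depth becomes 2
  Position 20 '(': depth becomes 3
  Position 21 '(': depth becomes 4
  Position 22 ')': depth becomes 3
  Position 23 ')': depth becomes 2
  Position 24 ')': depth becomes 1
  Position 25 '(': depth becomes 2
  Position 26 ')': depth becomes 1
  Position 27 ')': depth becomes 0
Maximum depth reached: 4

4


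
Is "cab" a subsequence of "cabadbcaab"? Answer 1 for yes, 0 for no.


Check if "cab" is a subsequence of "cabadbcaab"
Greedy scan:
  Position 0 ('c'): matches sub[0] = 'c'
  Position 1 ('a'): matches sub[1] = 'a'
  Position 2 ('b'): matches sub[2] = 'b'
  Position 3 ('a'): no match needed
  Position 4 ('d'): no match needed
  Position 5 ('b'): no match needed
  Position 6 ('c'): no match needed
  Position 7 ('a'): no match needed
  Position 8 ('a'): no match needed
  Position 9 ('b'): no match needed
All 3 characters matched => is a subsequence

1


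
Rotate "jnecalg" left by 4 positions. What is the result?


Input: "jnecalg", rotate left by 4
First 4 characters: "jnec"
Remaining characters: "alg"
Concatenate remaining + first: "alg" + "jnec" = "algjnec"

algjnec


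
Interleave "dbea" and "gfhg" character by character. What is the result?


Interleaving "dbea" and "gfhg":
  Position 0: 'd' from first, 'g' from second => "dg"
  Position 1: 'b' from first, 'f' from second => "bf"
  Position 2: 'e' from first, 'h' from second => "eh"
  Position 3: 'a' from first, 'g' from second => "ag"
Result: dgbfehag

dgbfehag


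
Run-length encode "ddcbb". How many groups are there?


Input: ddcbb
Scanning for consecutive runs:
  Group 1: 'd' x 2 (positions 0-1)
  Group 2: 'c' x 1 (positions 2-2)
  Group 3: 'b' x 2 (positions 3-4)
Total groups: 3

3


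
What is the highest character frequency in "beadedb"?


Input: beadedb
Character counts:
  'a': 1
  'b': 2
  'd': 2
  'e': 2
Maximum frequency: 2

2


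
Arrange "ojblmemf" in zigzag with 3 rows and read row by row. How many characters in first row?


Zigzag "ojblmemf" into 3 rows:
Placing characters:
  'o' => row 0
  'j' => row 1
  'b' => row 2
  'l' => row 1
  'm' => row 0
  'e' => row 1
  'm' => row 2
  'f' => row 1
Rows:
  Row 0: "om"
  Row 1: "jlef"
  Row 2: "bm"
First row length: 2

2


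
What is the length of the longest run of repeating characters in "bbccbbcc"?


Input: "bbccbbcc"
Scanning for longest run:
  Position 1 ('b'): continues run of 'b', length=2
  Position 2 ('c'): new char, reset run to 1
  Position 3 ('c'): continues run of 'c', length=2
  Position 4 ('b'): new char, reset run to 1
  Position 5 ('b'): continues run of 'b', length=2
  Position 6 ('c'): new char, reset run to 1
  Position 7 ('c'): continues run of 'c', length=2
Longest run: 'b' with length 2

2


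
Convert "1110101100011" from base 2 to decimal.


Input: "1110101100011" in base 2
Positional expansion:
  Digit '1' (value 1) x 2^12 = 4096
  Digit '1' (value 1) x 2^11 = 2048
  Digit '1' (value 1) x 2^10 = 1024
  Digit '0' (value 0) x 2^9 = 0
  Digit '1' (value 1) x 2^8 = 256
  Digit '0' (value 0) x 2^7 = 0
  Digit '1' (value 1) x 2^6 = 64
  Digit '1' (value 1) x 2^5 = 32
  Digit '0' (value 0) x 2^4 = 0
  Digit '0' (value 0) x 2^3 = 0
  Digit '0' (value 0) x 2^2 = 0
  Digit '1' (value 1) x 2^1 = 2
  Digit '1' (value 1) x 2^0 = 1
Sum = 7523

7523


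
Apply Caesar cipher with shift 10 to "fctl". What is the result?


Caesar cipher: shift "fctl" by 10
  'f' (pos 5) + 10 = pos 15 = 'p'
  'c' (pos 2) + 10 = pos 12 = 'm'
  't' (pos 19) + 10 = pos 3 = 'd'
  'l' (pos 11) + 10 = pos 21 = 'v'
Result: pmdv

pmdv


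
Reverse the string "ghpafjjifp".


Input: ghpafjjifp
Reading characters right to left:
  Position 9: 'p'
  Position 8: 'f'
  Position 7: 'i'
  Position 6: 'j'
  Position 5: 'j'
  Position 4: 'f'
  Position 3: 'a'
  Position 2: 'p'
  Position 1: 'h'
  Position 0: 'g'
Reversed: pfijjfaphg

pfijjfaphg


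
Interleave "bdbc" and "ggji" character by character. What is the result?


Interleaving "bdbc" and "ggji":
  Position 0: 'b' from first, 'g' from second => "bg"
  Position 1: 'd' from first, 'g' from second => "dg"
  Position 2: 'b' from first, 'j' from second => "bj"
  Position 3: 'c' from first, 'i' from second => "ci"
Result: bgdgbjci

bgdgbjci


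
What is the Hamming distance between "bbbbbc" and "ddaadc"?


Comparing "bbbbbc" and "ddaadc" position by position:
  Position 0: 'b' vs 'd' => differ
  Position 1: 'b' vs 'd' => differ
  Position 2: 'b' vs 'a' => differ
  Position 3: 'b' vs 'a' => differ
  Position 4: 'b' vs 'd' => differ
  Position 5: 'c' vs 'c' => same
Total differences (Hamming distance): 5

5


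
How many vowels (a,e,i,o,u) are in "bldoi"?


Input: bldoi
Checking each character:
  'b' at position 0: consonant
  'l' at position 1: consonant
  'd' at position 2: consonant
  'o' at position 3: vowel (running total: 1)
  'i' at position 4: vowel (running total: 2)
Total vowels: 2

2


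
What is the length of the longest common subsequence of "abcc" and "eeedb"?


LCS of "abcc" and "eeedb"
DP table:
           e    e    e    d    b
      0    0    0    0    0    0
  a   0    0    0    0    0    0
  b   0    0    0    0    0    1
  c   0    0    0    0    0    1
  c   0    0    0    0    0    1
LCS length = dp[4][5] = 1

1


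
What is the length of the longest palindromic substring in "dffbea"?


Input: "dffbea"
Checking substrings for palindromes:
  [1:3] "ff" (len 2) => palindrome
Longest palindromic substring: "ff" with length 2

2


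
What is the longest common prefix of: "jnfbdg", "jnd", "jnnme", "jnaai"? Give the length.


Words: jnfbdg, jnd, jnnme, jnaai
  Position 0: all 'j' => match
  Position 1: all 'n' => match
  Position 2: ('f', 'd', 'n', 'a') => mismatch, stop
LCP = "jn" (length 2)

2


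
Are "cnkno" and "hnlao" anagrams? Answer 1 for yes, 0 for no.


Strings: "cnkno", "hnlao"
Sorted first:  cknno
Sorted second: ahlno
Differ at position 0: 'c' vs 'a' => not anagrams

0


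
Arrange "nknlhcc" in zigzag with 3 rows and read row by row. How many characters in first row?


Zigzag "nknlhcc" into 3 rows:
Placing characters:
  'n' => row 0
  'k' => row 1
  'n' => row 2
  'l' => row 1
  'h' => row 0
  'c' => row 1
  'c' => row 2
Rows:
  Row 0: "nh"
  Row 1: "klc"
  Row 2: "nc"
First row length: 2

2


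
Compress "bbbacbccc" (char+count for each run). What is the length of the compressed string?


Input: bbbacbccc
Runs:
  'b' x 3 => "b3"
  'a' x 1 => "a1"
  'c' x 1 => "c1"
  'b' x 1 => "b1"
  'c' x 3 => "c3"
Compressed: "b3a1c1b1c3"
Compressed length: 10

10


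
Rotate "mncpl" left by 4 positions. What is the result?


Input: "mncpl", rotate left by 4
First 4 characters: "mncp"
Remaining characters: "l"
Concatenate remaining + first: "l" + "mncp" = "lmncp"

lmncp


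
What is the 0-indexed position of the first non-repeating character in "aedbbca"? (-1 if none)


Input: aedbbca
Character frequencies:
  'a': 2
  'b': 2
  'c': 1
  'd': 1
  'e': 1
Scanning left to right for freq == 1:
  Position 0 ('a'): freq=2, skip
  Position 1 ('e'): unique! => answer = 1

1


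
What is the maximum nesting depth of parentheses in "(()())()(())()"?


Input: "(()())()(())()"
Tracking depth:
  Position 0 '(': depth becomes 1
  Position 1 '(': depth becomes 2
  Position 2 ')': depth becomes 1
  Position 3 '(': depth becomes 2
  Position 4 ')': depth becomes 1
  Position 5 ')': depth becomes 0
  Position 6 '(': depth becomes 1
  Position 7 ')': depth becomes 0
  Position 8 '(': depth becomes 1
  Position 9 '(': depth becomes 2
  Position 10 ')': depth becomes 1
  Position 11 ')': depth becomes 0
  Position 12 '(': depth becomes 1
  Position 13 ')': depth becomes 0
Maximum depth reached: 2

2


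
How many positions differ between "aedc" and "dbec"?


Comparing "aedc" and "dbec" position by position:
  Position 0: 'a' vs 'd' => DIFFER
  Position 1: 'e' vs 'b' => DIFFER
  Position 2: 'd' vs 'e' => DIFFER
  Position 3: 'c' vs 'c' => same
Positions that differ: 3

3


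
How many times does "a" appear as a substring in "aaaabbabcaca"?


Searching for "a" in "aaaabbabcaca"
Scanning each position:
  Position 0: "a" => MATCH
  Position 1: "a" => MATCH
  Position 2: "a" => MATCH
  Position 3: "a" => MATCH
  Position 4: "b" => no
  Position 5: "b" => no
  Position 6: "a" => MATCH
  Position 7: "b" => no
  Position 8: "c" => no
  Position 9: "a" => MATCH
  Position 10: "c" => no
  Position 11: "a" => MATCH
Total occurrences: 7

7


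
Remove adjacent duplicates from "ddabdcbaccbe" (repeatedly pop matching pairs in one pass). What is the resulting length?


Input: ddabdcbaccbe
Stack-based adjacent duplicate removal:
  Read 'd': push. Stack: d
  Read 'd': matches stack top 'd' => pop. Stack: (empty)
  Read 'a': push. Stack: a
  Read 'b': push. Stack: ab
  Read 'd': push. Stack: abd
  Read 'c': push. Stack: abdc
  Read 'b': push. Stack: abdcb
  Read 'a': push. Stack: abdcba
  Read 'c': push. Stack: abdcbac
  Read 'c': matches stack top 'c' => pop. Stack: abdcba
  Read 'b': push. Stack: abdcbab
  Read 'e': push. Stack: abdcbabe
Final stack: "abdcbabe" (length 8)

8


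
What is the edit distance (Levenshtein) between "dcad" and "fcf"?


Computing edit distance: "dcad" -> "fcf"
DP table:
           f    c    f
      0    1    2    3
  d   1    1    2    3
  c   2    2    1    2
  a   3    3    2    2
  d   4    4    3    3
Edit distance = dp[4][3] = 3

3


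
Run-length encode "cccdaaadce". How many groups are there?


Input: cccdaaadce
Scanning for consecutive runs:
  Group 1: 'c' x 3 (positions 0-2)
  Group 2: 'd' x 1 (positions 3-3)
  Group 3: 'a' x 3 (positions 4-6)
  Group 4: 'd' x 1 (positions 7-7)
  Group 5: 'c' x 1 (positions 8-8)
  Group 6: 'e' x 1 (positions 9-9)
Total groups: 6

6


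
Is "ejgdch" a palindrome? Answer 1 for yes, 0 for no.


Input: ejgdch
Reversed: hcdgje
  Compare pos 0 ('e') with pos 5 ('h'): MISMATCH
  Compare pos 1 ('j') with pos 4 ('c'): MISMATCH
  Compare pos 2 ('g') with pos 3 ('d'): MISMATCH
Result: not a palindrome

0


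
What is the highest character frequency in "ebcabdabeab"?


Input: ebcabdabeab
Character counts:
  'a': 3
  'b': 4
  'c': 1
  'd': 1
  'e': 2
Maximum frequency: 4

4


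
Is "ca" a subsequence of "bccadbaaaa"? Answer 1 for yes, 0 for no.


Check if "ca" is a subsequence of "bccadbaaaa"
Greedy scan:
  Position 0 ('b'): no match needed
  Position 1 ('c'): matches sub[0] = 'c'
  Position 2 ('c'): no match needed
  Position 3 ('a'): matches sub[1] = 'a'
  Position 4 ('d'): no match needed
  Position 5 ('b'): no match needed
  Position 6 ('a'): no match needed
  Position 7 ('a'): no match needed
  Position 8 ('a'): no match needed
  Position 9 ('a'): no match needed
All 2 characters matched => is a subsequence

1


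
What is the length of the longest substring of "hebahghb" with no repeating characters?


Input: "hebahghb"
Sliding window (track last position of each char):
  Position 0 ('h'): window [0,0] length 1 -- new best
  Position 1 ('e'): window [0,1] length 2 -- new best
  Position 2 ('b'): window [0,2] length 3 -- new best
  Position 3 ('a'): window [0,3] length 4 -- new best
  Position 4 ('h'): repeat (last at 0), move window start to 1
  Position 4 ('h'): window [1,4] length 4
  Position 5 ('g'): window [1,5] length 5 -- new best
  Position 6 ('h'): repeat (last at 4), move window start to 5
  Position 6 ('h'): window [5,6] length 2
  Position 7 ('b'): window [5,7] length 3
Longest substring with no repeats: "ebahg" with length 5

5


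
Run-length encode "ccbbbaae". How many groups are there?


Input: ccbbbaae
Scanning for consecutive runs:
  Group 1: 'c' x 2 (positions 0-1)
  Group 2: 'b' x 3 (positions 2-4)
  Group 3: 'a' x 2 (positions 5-6)
  Group 4: 'e' x 1 (positions 7-7)
Total groups: 4

4


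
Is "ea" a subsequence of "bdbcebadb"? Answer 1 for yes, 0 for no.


Check if "ea" is a subsequence of "bdbcebadb"
Greedy scan:
  Position 0 ('b'): no match needed
  Position 1 ('d'): no match needed
  Position 2 ('b'): no match needed
  Position 3 ('c'): no match needed
  Position 4 ('e'): matches sub[0] = 'e'
  Position 5 ('b'): no match needed
  Position 6 ('a'): matches sub[1] = 'a'
  Position 7 ('d'): no match needed
  Position 8 ('b'): no match needed
All 2 characters matched => is a subsequence

1


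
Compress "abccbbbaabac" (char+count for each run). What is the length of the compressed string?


Input: abccbbbaabac
Runs:
  'a' x 1 => "a1"
  'b' x 1 => "b1"
  'c' x 2 => "c2"
  'b' x 3 => "b3"
  'a' x 2 => "a2"
  'b' x 1 => "b1"
  'a' x 1 => "a1"
  'c' x 1 => "c1"
Compressed: "a1b1c2b3a2b1a1c1"
Compressed length: 16

16


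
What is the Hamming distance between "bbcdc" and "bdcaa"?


Comparing "bbcdc" and "bdcaa" position by position:
  Position 0: 'b' vs 'b' => same
  Position 1: 'b' vs 'd' => differ
  Position 2: 'c' vs 'c' => same
  Position 3: 'd' vs 'a' => differ
  Position 4: 'c' vs 'a' => differ
Total differences (Hamming distance): 3

3


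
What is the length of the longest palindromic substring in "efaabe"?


Input: "efaabe"
Checking substrings for palindromes:
  [2:4] "aa" (len 2) => palindrome
Longest palindromic substring: "aa" with length 2

2


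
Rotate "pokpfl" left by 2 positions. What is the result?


Input: "pokpfl", rotate left by 2
First 2 characters: "po"
Remaining characters: "kpfl"
Concatenate remaining + first: "kpfl" + "po" = "kpflpo"

kpflpo


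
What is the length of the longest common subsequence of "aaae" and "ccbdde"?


LCS of "aaae" and "ccbdde"
DP table:
           c    c    b    d    d    e
      0    0    0    0    0    0    0
  a   0    0    0    0    0    0    0
  a   0    0    0    0    0    0    0
  a   0    0    0    0    0    0    0
  e   0    0    0    0    0    0    1
LCS length = dp[4][6] = 1

1


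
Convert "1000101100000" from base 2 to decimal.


Input: "1000101100000" in base 2
Positional expansion:
  Digit '1' (value 1) x 2^12 = 4096
  Digit '0' (value 0) x 2^11 = 0
  Digit '0' (value 0) x 2^10 = 0
  Digit '0' (value 0) x 2^9 = 0
  Digit '1' (value 1) x 2^8 = 256
  Digit '0' (value 0) x 2^7 = 0
  Digit '1' (value 1) x 2^6 = 64
  Digit '1' (value 1) x 2^5 = 32
  Digit '0' (value 0) x 2^4 = 0
  Digit '0' (value 0) x 2^3 = 0
  Digit '0' (value 0) x 2^2 = 0
  Digit '0' (value 0) x 2^1 = 0
  Digit '0' (value 0) x 2^0 = 0
Sum = 4448

4448


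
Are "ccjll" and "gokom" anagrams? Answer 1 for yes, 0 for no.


Strings: "ccjll", "gokom"
Sorted first:  ccjll
Sorted second: gkmoo
Differ at position 0: 'c' vs 'g' => not anagrams

0


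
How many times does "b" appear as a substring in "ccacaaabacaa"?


Searching for "b" in "ccacaaabacaa"
Scanning each position:
  Position 0: "c" => no
  Position 1: "c" => no
  Position 2: "a" => no
  Position 3: "c" => no
  Position 4: "a" => no
  Position 5: "a" => no
  Position 6: "a" => no
  Position 7: "b" => MATCH
  Position 8: "a" => no
  Position 9: "c" => no
  Position 10: "a" => no
  Position 11: "a" => no
Total occurrences: 1

1


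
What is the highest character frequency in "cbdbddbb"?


Input: cbdbddbb
Character counts:
  'b': 4
  'c': 1
  'd': 3
Maximum frequency: 4

4


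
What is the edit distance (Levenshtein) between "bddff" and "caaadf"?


Computing edit distance: "bddff" -> "caaadf"
DP table:
           c    a    a    a    d    f
      0    1    2    3    4    5    6
  b   1    1    2    3    4    5    6
  d   2    2    2    3    4    4    5
  d   3    3    3    3    4    4    5
  f   4    4    4    4    4    5    4
  f   5    5    5    5    5    5    5
Edit distance = dp[5][6] = 5

5


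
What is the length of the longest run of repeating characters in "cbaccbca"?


Input: "cbaccbca"
Scanning for longest run:
  Position 1 ('b'): new char, reset run to 1
  Position 2 ('a'): new char, reset run to 1
  Position 3 ('c'): new char, reset run to 1
  Position 4 ('c'): continues run of 'c', length=2
  Position 5 ('b'): new char, reset run to 1
  Position 6 ('c'): new char, reset run to 1
  Position 7 ('a'): new char, reset run to 1
Longest run: 'c' with length 2

2


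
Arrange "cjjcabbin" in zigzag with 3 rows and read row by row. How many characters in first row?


Zigzag "cjjcabbin" into 3 rows:
Placing characters:
  'c' => row 0
  'j' => row 1
  'j' => row 2
  'c' => row 1
  'a' => row 0
  'b' => row 1
  'b' => row 2
  'i' => row 1
  'n' => row 0
Rows:
  Row 0: "can"
  Row 1: "jcbi"
  Row 2: "jb"
First row length: 3

3


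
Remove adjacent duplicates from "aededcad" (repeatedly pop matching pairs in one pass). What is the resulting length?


Input: aededcad
Stack-based adjacent duplicate removal:
  Read 'a': push. Stack: a
  Read 'e': push. Stack: ae
  Read 'd': push. Stack: aed
  Read 'e': push. Stack: aede
  Read 'd': push. Stack: aeded
  Read 'c': push. Stack: aededc
  Read 'a': push. Stack: aededca
  Read 'd': push. Stack: aededcad
Final stack: "aededcad" (length 8)

8


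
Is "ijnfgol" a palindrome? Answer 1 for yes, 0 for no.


Input: ijnfgol
Reversed: logfnji
  Compare pos 0 ('i') with pos 6 ('l'): MISMATCH
  Compare pos 1 ('j') with pos 5 ('o'): MISMATCH
  Compare pos 2 ('n') with pos 4 ('g'): MISMATCH
Result: not a palindrome

0


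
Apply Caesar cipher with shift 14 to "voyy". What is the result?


Caesar cipher: shift "voyy" by 14
  'v' (pos 21) + 14 = pos 9 = 'j'
  'o' (pos 14) + 14 = pos 2 = 'c'
  'y' (pos 24) + 14 = pos 12 = 'm'
  'y' (pos 24) + 14 = pos 12 = 'm'
Result: jcmm

jcmm


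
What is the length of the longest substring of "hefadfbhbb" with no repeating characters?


Input: "hefadfbhbb"
Sliding window (track last position of each char):
  Position 0 ('h'): window [0,0] length 1 -- new best
  Position 1 ('e'): window [0,1] length 2 -- new best
  Position 2 ('f'): window [0,2] length 3 -- new best
  Position 3 ('a'): window [0,3] length 4 -- new best
  Position 4 ('d'): window [0,4] length 5 -- new best
  Position 5 ('f'): repeat (last at 2), move window start to 3
  Position 5 ('f'): window [3,5] length 3
  Position 6 ('b'): window [3,6] length 4
  Position 7 ('h'): window [3,7] length 5
  Position 8 ('b'): repeat (last at 6), move window start to 7
  Position 8 ('b'): window [7,8] length 2
  Position 9 ('b'): repeat (last at 8), move window start to 9
  Position 9 ('b'): window [9,9] length 1
Longest substring with no repeats: "hefad" with length 5

5


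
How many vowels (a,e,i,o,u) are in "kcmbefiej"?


Input: kcmbefiej
Checking each character:
  'k' at position 0: consonant
  'c' at position 1: consonant
  'm' at position 2: consonant
  'b' at position 3: consonant
  'e' at position 4: vowel (running total: 1)
  'f' at position 5: consonant
  'i' at position 6: vowel (running total: 2)
  'e' at position 7: vowel (running total: 3)
  'j' at position 8: consonant
Total vowels: 3

3


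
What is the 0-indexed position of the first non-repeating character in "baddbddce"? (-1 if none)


Input: baddbddce
Character frequencies:
  'a': 1
  'b': 2
  'c': 1
  'd': 4
  'e': 1
Scanning left to right for freq == 1:
  Position 0 ('b'): freq=2, skip
  Position 1 ('a'): unique! => answer = 1

1


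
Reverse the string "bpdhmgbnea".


Input: bpdhmgbnea
Reading characters right to left:
  Position 9: 'a'
  Position 8: 'e'
  Position 7: 'n'
  Position 6: 'b'
  Position 5: 'g'
  Position 4: 'm'
  Position 3: 'h'
  Position 2: 'd'
  Position 1: 'p'
  Position 0: 'b'
Reversed: aenbgmhdpb

aenbgmhdpb


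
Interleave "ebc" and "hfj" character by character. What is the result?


Interleaving "ebc" and "hfj":
  Position 0: 'e' from first, 'h' from second => "eh"
  Position 1: 'b' from first, 'f' from second => "bf"
  Position 2: 'c' from first, 'j' from second => "cj"
Result: ehbfcj

ehbfcj


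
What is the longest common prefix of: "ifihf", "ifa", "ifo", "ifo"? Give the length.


Words: ifihf, ifa, ifo, ifo
  Position 0: all 'i' => match
  Position 1: all 'f' => match
  Position 2: ('i', 'a', 'o', 'o') => mismatch, stop
LCP = "if" (length 2)

2


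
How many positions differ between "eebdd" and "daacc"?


Comparing "eebdd" and "daacc" position by position:
  Position 0: 'e' vs 'd' => DIFFER
  Position 1: 'e' vs 'a' => DIFFER
  Position 2: 'b' vs 'a' => DIFFER
  Position 3: 'd' vs 'c' => DIFFER
  Position 4: 'd' vs 'c' => DIFFER
Positions that differ: 5

5


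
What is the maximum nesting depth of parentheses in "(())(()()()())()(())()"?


Input: "(())(()()()())()(())()"
Tracking depth:
  Position 0 '(': depth becomes 1
  Position 1 '(': depth becomes 2
  Position 2 ')': depth becomes 1
  Position 3 ')': depth becomes 0
  Position 4 '(': depth becomes 1
  Position 5 '(': depth becomes 2
  Position 6 ')': depth becomes 1
  Position 7 '(': depth becomes 2
  Position 8 ')': depth becomes 1
  Position 9 '(': depth becomes 2
  Position 10 ')': depth becomes 1
  Position 11 '(': depth becomes 2
  Position 12 ')': depth becomes 1
  Position 13 ')': depth becomes 0
  Position 14 '(': depth becomes 1
  Position 15 ')': depth becomes 0
  Position 16 '(': depth becomes 1
  Position 17 '(': depth becomes 2
  Position 18 ')': depth becomes 1
  Position 19 ')': depth becomes 0
  Position 20 '(': depth becomes 1
  Position 21 ')': depth becomes 0
Maximum depth reached: 2

2


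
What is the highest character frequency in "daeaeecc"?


Input: daeaeecc
Character counts:
  'a': 2
  'c': 2
  'd': 1
  'e': 3
Maximum frequency: 3

3


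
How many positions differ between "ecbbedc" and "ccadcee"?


Comparing "ecbbedc" and "ccadcee" position by position:
  Position 0: 'e' vs 'c' => DIFFER
  Position 1: 'c' vs 'c' => same
  Position 2: 'b' vs 'a' => DIFFER
  Position 3: 'b' vs 'd' => DIFFER
  Position 4: 'e' vs 'c' => DIFFER
  Position 5: 'd' vs 'e' => DIFFER
  Position 6: 'c' vs 'e' => DIFFER
Positions that differ: 6

6


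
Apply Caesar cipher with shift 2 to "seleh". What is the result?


Caesar cipher: shift "seleh" by 2
  's' (pos 18) + 2 = pos 20 = 'u'
  'e' (pos 4) + 2 = pos 6 = 'g'
  'l' (pos 11) + 2 = pos 13 = 'n'
  'e' (pos 4) + 2 = pos 6 = 'g'
  'h' (pos 7) + 2 = pos 9 = 'j'
Result: ugngj

ugngj


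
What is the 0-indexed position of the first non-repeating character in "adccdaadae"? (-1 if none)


Input: adccdaadae
Character frequencies:
  'a': 4
  'c': 2
  'd': 3
  'e': 1
Scanning left to right for freq == 1:
  Position 0 ('a'): freq=4, skip
  Position 1 ('d'): freq=3, skip
  Position 2 ('c'): freq=2, skip
  Position 3 ('c'): freq=2, skip
  Position 4 ('d'): freq=3, skip
  Position 5 ('a'): freq=4, skip
  Position 6 ('a'): freq=4, skip
  Position 7 ('d'): freq=3, skip
  Position 8 ('a'): freq=4, skip
  Position 9 ('e'): unique! => answer = 9

9


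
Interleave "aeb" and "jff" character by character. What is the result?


Interleaving "aeb" and "jff":
  Position 0: 'a' from first, 'j' from second => "aj"
  Position 1: 'e' from first, 'f' from second => "ef"
  Position 2: 'b' from first, 'f' from second => "bf"
Result: ajefbf

ajefbf


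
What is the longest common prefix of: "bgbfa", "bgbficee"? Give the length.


Words: bgbfa, bgbficee
  Position 0: all 'b' => match
  Position 1: all 'g' => match
  Position 2: all 'b' => match
  Position 3: all 'f' => match
  Position 4: ('a', 'i') => mismatch, stop
LCP = "bgbf" (length 4)

4


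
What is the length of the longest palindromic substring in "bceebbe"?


Input: "bceebbe"
Checking substrings for palindromes:
  [3:7] "ebbe" (len 4) => palindrome
  [2:4] "ee" (len 2) => palindrome
  [4:6] "bb" (len 2) => palindrome
Longest palindromic substring: "ebbe" with length 4

4


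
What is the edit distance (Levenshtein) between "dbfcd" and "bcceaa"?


Computing edit distance: "dbfcd" -> "bcceaa"
DP table:
           b    c    c    e    a    a
      0    1    2    3    4    5    6
  d   1    1    2    3    4    5    6
  b   2    1    2    3    4    5    6
  f   3    2    2    3    4    5    6
  c   4    3    2    2    3    4    5
  d   5    4    3    3    3    4    5
Edit distance = dp[5][6] = 5

5


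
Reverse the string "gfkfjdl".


Input: gfkfjdl
Reading characters right to left:
  Position 6: 'l'
  Position 5: 'd'
  Position 4: 'j'
  Position 3: 'f'
  Position 2: 'k'
  Position 1: 'f'
  Position 0: 'g'
Reversed: ldjfkfg

ldjfkfg


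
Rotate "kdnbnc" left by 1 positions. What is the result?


Input: "kdnbnc", rotate left by 1
First 1 characters: "k"
Remaining characters: "dnbnc"
Concatenate remaining + first: "dnbnc" + "k" = "dnbnck"

dnbnck


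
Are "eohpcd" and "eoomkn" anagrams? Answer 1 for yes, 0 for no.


Strings: "eohpcd", "eoomkn"
Sorted first:  cdehop
Sorted second: ekmnoo
Differ at position 0: 'c' vs 'e' => not anagrams

0


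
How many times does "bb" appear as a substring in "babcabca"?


Searching for "bb" in "babcabca"
Scanning each position:
  Position 0: "ba" => no
  Position 1: "ab" => no
  Position 2: "bc" => no
  Position 3: "ca" => no
  Position 4: "ab" => no
  Position 5: "bc" => no
  Position 6: "ca" => no
Total occurrences: 0

0


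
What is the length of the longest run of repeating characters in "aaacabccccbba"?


Input: "aaacabccccbba"
Scanning for longest run:
  Position 1 ('a'): continues run of 'a', length=2
  Position 2 ('a'): continues run of 'a', length=3
  Position 3 ('c'): new char, reset run to 1
  Position 4 ('a'): new char, reset run to 1
  Position 5 ('b'): new char, reset run to 1
  Position 6 ('c'): new char, reset run to 1
  Position 7 ('c'): continues run of 'c', length=2
  Position 8 ('c'): continues run of 'c', length=3
  Position 9 ('c'): continues run of 'c', length=4
  Position 10 ('b'): new char, reset run to 1
  Position 11 ('b'): continues run of 'b', length=2
  Position 12 ('a'): new char, reset run to 1
Longest run: 'c' with length 4

4
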